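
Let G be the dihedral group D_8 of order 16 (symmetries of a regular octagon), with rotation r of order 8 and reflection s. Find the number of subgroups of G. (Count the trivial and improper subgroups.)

19

|G| = 16, so by Lagrange every subgroup order divides 16. Divisors: 1, 2, 4, 8, 16.
Subgroups by order — order 1: 1; order 2: 9; order 4: 5; order 8: 3; order 16: 1.
Total: 1 + 9 + 5 + 3 + 1 = 19.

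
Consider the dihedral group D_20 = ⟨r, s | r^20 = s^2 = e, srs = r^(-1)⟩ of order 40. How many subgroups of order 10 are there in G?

|G| = 40 and 10 | 40, so subgroups of order 10 are possible by Lagrange.
The subgroups of order 10 are: {e, r^2, r^4, r^6, r^8, r^10, r^12, r^14, r^16, r^18}; {e, r^4, r^8, r^12, r^16, r^2s, r^6s, r^10s, r^14s, r^18s}; {e, r^4, r^8, r^12, r^16, r^3s, r^7s, r^11s, r^15s, r^19s}; {e, r^4, r^8, r^12, r^16, s, r^4s, r^8s, r^12s, r^16s}; … (5 in all).
So G has 5 subgroups of order 10.

5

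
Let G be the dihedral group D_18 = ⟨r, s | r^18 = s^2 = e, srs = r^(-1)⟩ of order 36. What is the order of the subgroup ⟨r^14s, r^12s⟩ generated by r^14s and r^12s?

18

|⟨r^14s⟩| = 2 and |⟨r^12s⟩| = 2, so |H| is a multiple of lcm(2, 2) = 2 and divides |G| = 36.
Closing under the operation: H = {e, r^2, r^4, r^6, r^8, r^10, r^12, r^14, r^16, s, r^2s, r^4s, r^6s, r^8s, r^10s, r^12s, r^14s, r^16s}, so |H| = 18.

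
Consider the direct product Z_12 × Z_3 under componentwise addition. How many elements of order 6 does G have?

8

An element (a,b) has order lcm(ord(a), ord(b)); count pairs with lcm equal to 6.
Enumerating gives 8 such elements.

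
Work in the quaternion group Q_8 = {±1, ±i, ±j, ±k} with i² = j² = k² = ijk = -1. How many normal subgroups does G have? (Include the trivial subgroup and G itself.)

6

G has 6 subgroups. Checking conjugation-invariance by order — order 1: 1/1 normal; order 2: 1/1 normal; order 4: 3/3 normal; order 8: 1/1 normal.
Total normal subgroups: 6.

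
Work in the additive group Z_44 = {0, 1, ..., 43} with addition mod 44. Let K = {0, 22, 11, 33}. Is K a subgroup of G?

Yes

|K| = 4 divides |G| = 44, consistent with Lagrange.
K contains the identity, every element's inverse is in K, and K is closed under +: it is a subgroup.
In fact K = ⟨33⟩.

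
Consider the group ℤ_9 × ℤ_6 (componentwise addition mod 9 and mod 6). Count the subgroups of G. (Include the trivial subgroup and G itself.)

|G| = 54, so by Lagrange every subgroup order divides 54. Divisors: 1, 2, 3, 6, 9, 18, 27, 54.
Subgroups by order — order 1: 1; order 2: 1; order 3: 4; order 6: 4; order 9: 4; order 18: 4; order 27: 1; order 54: 1.
Total: 1 + 1 + 4 + 4 + 4 + 4 + 1 + 1 = 20.

20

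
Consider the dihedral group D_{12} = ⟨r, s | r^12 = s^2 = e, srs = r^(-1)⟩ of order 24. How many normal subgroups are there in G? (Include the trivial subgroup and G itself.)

9

G has 34 subgroups. Checking conjugation-invariance by order — order 1: 1/1 normal; order 2: 1/13 normal; order 3: 1/1 normal; order 4: 1/7 normal; order 6: 1/5 normal; order 8: 0/3 normal; order 12: 3/3 normal; order 24: 1/1 normal.
Total normal subgroups: 9.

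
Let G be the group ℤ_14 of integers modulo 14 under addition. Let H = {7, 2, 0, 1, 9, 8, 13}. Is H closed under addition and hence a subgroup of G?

No

2 ∈ H but its inverse 12 ∉ H, so H is not a subgroup.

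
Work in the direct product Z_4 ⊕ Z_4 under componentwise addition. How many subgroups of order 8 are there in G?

|G| = 16 and 8 | 16, so subgroups of order 8 are possible by Lagrange.
The subgroups of order 8 are: {(0,0), (0,1), (0,2), (0,3), (2,0), (2,1), (2,2), (2,3)}; {(0,0), (0,2), (1,0), (1,2), (2,0), (2,2), (3,0), (3,2)}; {(0,0), (0,2), (1,1), (1,3), (2,0), (2,2), (3,1), (3,3)}.
So G has 3 subgroups of order 8.

3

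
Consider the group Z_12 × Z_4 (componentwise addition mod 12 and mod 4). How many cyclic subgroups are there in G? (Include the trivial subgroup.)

20

Group the elements of G by the cyclic subgroup they generate; each cyclic subgroup of order d accounts for φ(d) elements.
Cyclic subgroups by order — order 1: 1; order 2: 3; order 3: 1; order 4: 6; order 6: 3; order 12: 6.
Total: 20.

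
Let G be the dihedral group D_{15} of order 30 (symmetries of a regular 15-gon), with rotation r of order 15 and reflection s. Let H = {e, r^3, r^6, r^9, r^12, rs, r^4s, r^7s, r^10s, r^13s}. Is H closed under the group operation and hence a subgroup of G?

Yes

|H| = 10 divides |G| = 30, consistent with Lagrange.
H contains the identity, every element's inverse is in H, and H is closed under ·: it is a subgroup.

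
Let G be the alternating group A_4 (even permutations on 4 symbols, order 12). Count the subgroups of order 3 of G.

|G| = 12 and 3 | 12, so subgroups of order 3 are possible by Lagrange.
The subgroups of order 3 are: {e, (1 2 3), (1 3 2)}; {e, (1 2 4), (1 4 2)}; {e, (1 3 4), (1 4 3)}; {e, (2 3 4), (2 4 3)}.
So G has 4 subgroups of order 3.

4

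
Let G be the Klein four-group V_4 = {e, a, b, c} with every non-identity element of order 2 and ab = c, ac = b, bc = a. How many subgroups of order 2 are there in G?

|G| = 4 and 2 | 4, so subgroups of order 2 are possible by Lagrange.
The subgroups of order 2 are: {e, a}; {e, b}; {e, c}.
So G has 3 subgroups of order 2.

3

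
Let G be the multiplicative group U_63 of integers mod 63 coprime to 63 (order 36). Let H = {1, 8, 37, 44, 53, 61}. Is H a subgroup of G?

No

37 ∈ H but its inverse 46 ∉ H, so H is not a subgroup.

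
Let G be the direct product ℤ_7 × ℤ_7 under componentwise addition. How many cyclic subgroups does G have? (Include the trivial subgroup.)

9

A cyclic subgroup of order d is generated by each of its φ(d) elements of order d, so the cyclic subgroups of order d number (#elements of order d)/φ(d).
Cyclic subgroups by order — order 1: 1; order 7: 8.
Total: 9.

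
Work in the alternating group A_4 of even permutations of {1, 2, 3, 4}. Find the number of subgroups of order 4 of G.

1

|G| = 12 and 4 | 12, so subgroups of order 4 are possible by Lagrange.
The subgroups of order 4 are: {e, (1 2)(3 4), (1 3)(2 4), (1 4)(2 3)}.
So G has 1 subgroup of order 4.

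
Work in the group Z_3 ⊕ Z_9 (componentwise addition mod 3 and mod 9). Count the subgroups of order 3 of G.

|G| = 27 and 3 | 27, so subgroups of order 3 are possible by Lagrange.
The subgroups of order 3 are: {(0,0), (0,3), (0,6)}; {(0,0), (1,0), (2,0)}; {(0,0), (1,3), (2,6)}; {(0,0), (1,6), (2,3)}.
So G has 4 subgroups of order 3.

4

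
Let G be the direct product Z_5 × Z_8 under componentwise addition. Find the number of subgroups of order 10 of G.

|G| = 40 and 10 | 40, so subgroups of order 10 are possible by Lagrange.
The subgroups of order 10 are: {(0,0), (0,4), (1,0), (1,4), (2,0), (2,4), (3,0), (3,4), (4,0), (4,4)}.
So G has 1 subgroup of order 10.

1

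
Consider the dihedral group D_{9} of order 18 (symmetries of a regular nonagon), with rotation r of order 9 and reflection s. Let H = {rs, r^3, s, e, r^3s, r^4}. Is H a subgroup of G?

No

r^4 ∈ H but its inverse r^5 ∉ H, so H is not a subgroup.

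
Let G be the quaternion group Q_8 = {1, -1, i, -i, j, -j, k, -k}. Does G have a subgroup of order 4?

Yes

4 | 8. A subgroup of order 4 is {1, -1, i, -i}.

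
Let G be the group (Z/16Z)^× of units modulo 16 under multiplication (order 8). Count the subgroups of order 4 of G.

|G| = 8 and 4 | 8, so subgroups of order 4 are possible by Lagrange.
The subgroups of order 4 are: {1, 3, 9, 11}; {1, 5, 9, 13}; {1, 7, 9, 15}.
So G has 3 subgroups of order 4.

3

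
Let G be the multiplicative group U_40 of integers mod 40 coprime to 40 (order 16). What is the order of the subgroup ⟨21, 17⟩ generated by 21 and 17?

8

|⟨21⟩| = 2 and |⟨17⟩| = 4, so |H| is a multiple of lcm(2, 4) = 4 and divides |G| = 16.
Closing under the operation: H = {1, 9, 13, 17, 21, 29, 33, 37}, so |H| = 8.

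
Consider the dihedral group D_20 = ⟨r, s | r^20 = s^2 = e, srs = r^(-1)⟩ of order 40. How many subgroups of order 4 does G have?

|G| = 40 and 4 | 40, so subgroups of order 4 are possible by Lagrange.
The subgroups of order 4 are: {e, r^10, s, r^10s}; {e, r^10, rs, r^11s}; {e, r^10, r^2s, r^12s}; {e, r^10, r^3s, r^13s}; … (11 in all).
So G has 11 subgroups of order 4.

11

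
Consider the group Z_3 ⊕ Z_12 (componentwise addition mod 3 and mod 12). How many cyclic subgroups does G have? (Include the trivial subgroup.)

15

Each element a generates a cyclic subgroup ⟨a⟩; distinct elements may generate the same one (a cyclic group of order d has φ(d) generators).
Cyclic subgroups by order — order 1: 1; order 2: 1; order 3: 4; order 4: 1; order 6: 4; order 12: 4.
Total: 15.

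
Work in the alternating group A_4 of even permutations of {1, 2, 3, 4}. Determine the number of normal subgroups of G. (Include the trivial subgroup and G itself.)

3

G has 10 subgroups. Checking conjugation-invariance by order — order 1: 1/1 normal; order 2: 0/3 normal; order 3: 0/4 normal; order 4: 1/1 normal; order 12: 1/1 normal.
Total normal subgroups: 3.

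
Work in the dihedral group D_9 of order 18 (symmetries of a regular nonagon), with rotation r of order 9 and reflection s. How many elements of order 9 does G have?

6

The elements of order 9 are: r, r^2, r^4, r^5, r^7, r^8.
That's 6.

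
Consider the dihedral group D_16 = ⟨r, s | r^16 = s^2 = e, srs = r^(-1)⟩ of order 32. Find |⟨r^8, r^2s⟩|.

4

|⟨r^8⟩| = 2 and |⟨r^2s⟩| = 2, so |H| is a multiple of lcm(2, 2) = 2 and divides |G| = 32.
Closing under the operation: H = {e, r^8, r^2s, r^10s}, so |H| = 4.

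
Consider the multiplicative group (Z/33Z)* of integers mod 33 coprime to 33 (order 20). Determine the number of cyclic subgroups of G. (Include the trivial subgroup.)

Group the elements of G by the cyclic subgroup they generate; each cyclic subgroup of order d accounts for φ(d) elements.
Cyclic subgroups by order — order 1: 1; order 2: 3; order 5: 1; order 10: 3.
Total: 8.

8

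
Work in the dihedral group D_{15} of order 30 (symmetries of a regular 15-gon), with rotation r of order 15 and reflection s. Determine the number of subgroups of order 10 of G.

|G| = 30 and 10 | 30, so subgroups of order 10 are possible by Lagrange.
The subgroups of order 10 are: {e, r^3, r^6, r^9, r^12, rs, r^4s, r^7s, r^10s, r^13s}; {e, r^3, r^6, r^9, r^12, r^2s, r^5s, r^8s, r^11s, r^14s}; {e, r^3, r^6, r^9, r^12, s, r^3s, r^6s, r^9s, r^12s}.
So G has 3 subgroups of order 10.

3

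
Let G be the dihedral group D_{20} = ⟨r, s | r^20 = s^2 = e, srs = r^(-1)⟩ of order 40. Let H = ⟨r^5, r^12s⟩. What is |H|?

8

|⟨r^5⟩| = 4 and |⟨r^12s⟩| = 2, so |H| is a multiple of lcm(4, 2) = 4 and divides |G| = 40.
Closing under the operation: H = {e, r^5, r^10, r^15, r^2s, r^7s, r^12s, r^17s}, so |H| = 8.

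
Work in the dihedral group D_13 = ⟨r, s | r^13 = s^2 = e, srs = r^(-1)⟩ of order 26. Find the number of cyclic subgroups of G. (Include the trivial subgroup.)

15

A cyclic subgroup of order d is generated by each of its φ(d) elements of order d, so the cyclic subgroups of order d number (#elements of order d)/φ(d).
Cyclic subgroups by order — order 1: 1; order 2: 13; order 13: 1.
Total: 15.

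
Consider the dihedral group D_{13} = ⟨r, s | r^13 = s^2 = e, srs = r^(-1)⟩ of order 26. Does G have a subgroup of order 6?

6 does not divide |G| = 26, so by Lagrange no subgroup of order 6 exists.

No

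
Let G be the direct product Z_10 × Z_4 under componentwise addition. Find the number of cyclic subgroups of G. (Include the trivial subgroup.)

12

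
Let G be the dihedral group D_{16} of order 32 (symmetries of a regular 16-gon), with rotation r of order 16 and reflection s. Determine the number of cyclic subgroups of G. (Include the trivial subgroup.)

Each element a generates a cyclic subgroup ⟨a⟩; distinct elements may generate the same one (a cyclic group of order d has φ(d) generators).
Cyclic subgroups by order — order 1: 1; order 2: 17; order 4: 1; order 8: 1; order 16: 1.
Total: 21.

21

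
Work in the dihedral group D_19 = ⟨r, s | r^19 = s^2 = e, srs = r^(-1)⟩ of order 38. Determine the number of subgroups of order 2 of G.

19

|G| = 38 and 2 | 38, so subgroups of order 2 are possible by Lagrange.
The subgroups of order 2 are: {e, r^10s}; {e, r^11s}; {e, r^12s}; {e, r^13s}; … (19 in all).
So G has 19 subgroups of order 2.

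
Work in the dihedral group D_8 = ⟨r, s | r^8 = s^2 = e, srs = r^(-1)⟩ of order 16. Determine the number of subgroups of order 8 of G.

3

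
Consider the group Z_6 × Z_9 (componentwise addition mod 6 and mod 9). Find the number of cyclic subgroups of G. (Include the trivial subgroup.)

Group the elements of G by the cyclic subgroup they generate; each cyclic subgroup of order d accounts for φ(d) elements.
Cyclic subgroups by order — order 1: 1; order 2: 1; order 3: 4; order 6: 4; order 9: 3; order 18: 3.
Total: 16.

16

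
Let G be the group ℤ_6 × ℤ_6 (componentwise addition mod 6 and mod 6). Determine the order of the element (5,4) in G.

6

The order of (5,4) in Z_6 × Z_6 is lcm(ord(5) in Z_6, ord(4) in Z_6).
ord(5) = 6 and ord(4) = 3, so |⟨(5,4)⟩| = lcm(6, 3) = 6.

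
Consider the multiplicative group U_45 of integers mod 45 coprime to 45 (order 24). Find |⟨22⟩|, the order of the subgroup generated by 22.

12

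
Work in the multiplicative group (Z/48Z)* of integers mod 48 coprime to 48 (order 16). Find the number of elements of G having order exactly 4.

8

The elements of order 4 are: 5, 11, 13, 19, 29, 35, 37, 43.
That's 8.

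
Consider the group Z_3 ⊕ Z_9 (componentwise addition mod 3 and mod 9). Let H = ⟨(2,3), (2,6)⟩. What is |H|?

|⟨(2,3)⟩| = 3 and |⟨(2,6)⟩| = 3, so |H| is a multiple of lcm(3, 3) = 3 and divides |G| = 27.
Closing under the operation: H = {(0,0), (0,3), (0,6), (1,0), (1,3), (1,6), (2,0), (2,3), (2,6)}, so |H| = 9.

9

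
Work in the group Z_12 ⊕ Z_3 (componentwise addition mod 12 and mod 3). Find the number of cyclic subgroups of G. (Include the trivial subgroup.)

15

A cyclic subgroup of order d is generated by each of its φ(d) elements of order d, so the cyclic subgroups of order d number (#elements of order d)/φ(d).
Cyclic subgroups by order — order 1: 1; order 2: 1; order 3: 4; order 4: 1; order 6: 4; order 12: 4.
Total: 15.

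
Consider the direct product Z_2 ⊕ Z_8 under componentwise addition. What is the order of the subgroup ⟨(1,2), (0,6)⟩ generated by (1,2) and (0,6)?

8

|⟨(1,2)⟩| = 4 and |⟨(0,6)⟩| = 4, so |H| is a multiple of lcm(4, 4) = 4 and divides |G| = 16.
Closing under the operation: H = {(0,0), (0,2), (0,4), (0,6), (1,0), (1,2), (1,4), (1,6)}, so |H| = 8.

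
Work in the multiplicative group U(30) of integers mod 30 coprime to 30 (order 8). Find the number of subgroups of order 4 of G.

|G| = 8 and 4 | 8, so subgroups of order 4 are possible by Lagrange.
The subgroups of order 4 are: {1, 11, 19, 29}; {1, 7, 13, 19}; {1, 17, 19, 23}.
So G has 3 subgroups of order 4.

3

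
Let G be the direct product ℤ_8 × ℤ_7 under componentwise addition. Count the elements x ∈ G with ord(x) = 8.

4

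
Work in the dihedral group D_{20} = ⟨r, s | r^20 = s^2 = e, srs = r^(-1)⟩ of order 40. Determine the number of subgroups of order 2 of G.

21

|G| = 40 and 2 | 40, so subgroups of order 2 are possible by Lagrange.
The subgroups of order 2 are: {e, r^10}; {e, r^10s}; {e, r^11s}; {e, r^12s}; … (21 in all).
So G has 21 subgroups of order 2.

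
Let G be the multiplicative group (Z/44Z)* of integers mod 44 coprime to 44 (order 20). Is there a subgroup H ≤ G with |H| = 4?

Yes

4 | 20. A subgroup of order 4 is {1, 21, 23, 43}.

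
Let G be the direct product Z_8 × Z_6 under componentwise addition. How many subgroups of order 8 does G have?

3

|G| = 48 and 8 | 48, so subgroups of order 8 are possible by Lagrange.
The subgroups of order 8 are: {(0,0), (0,3), (2,0), (2,3), (4,0), (4,3), (6,0), (6,3)}; {(0,0), (1,0), (2,0), (3,0), (4,0), (5,0), (6,0), (7,0)}; {(0,0), (1,3), (2,0), (3,3), (4,0), (5,3), (6,0), (7,3)}.
So G has 3 subgroups of order 8.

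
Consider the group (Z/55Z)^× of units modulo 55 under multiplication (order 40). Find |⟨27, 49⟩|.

20

|⟨27⟩| = 20 and |⟨49⟩| = 10, so |H| is a multiple of lcm(20, 10) = 20 and divides |G| = 40.
Closing under the operation: H = {1, 3, 4, 9, 12, 14, 16, 23, 26, 27, 31, 34, 36, 37, 38, 42, 47, 48, 49, 53}, so |H| = 20.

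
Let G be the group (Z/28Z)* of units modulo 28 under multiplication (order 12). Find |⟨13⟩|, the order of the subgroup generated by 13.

2

Compute successive powers of 13 mod 28: 13, 1; 13^2 ≡ 1 (mod 28).
So |⟨13⟩| = 2.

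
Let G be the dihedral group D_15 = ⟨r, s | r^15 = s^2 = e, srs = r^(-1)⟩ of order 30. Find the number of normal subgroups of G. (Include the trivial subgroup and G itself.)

5

G has 28 subgroups. Checking conjugation-invariance by order — order 1: 1/1 normal; order 2: 0/15 normal; order 3: 1/1 normal; order 5: 1/1 normal; order 6: 0/5 normal; order 10: 0/3 normal; order 15: 1/1 normal; order 30: 1/1 normal.
Total normal subgroups: 5.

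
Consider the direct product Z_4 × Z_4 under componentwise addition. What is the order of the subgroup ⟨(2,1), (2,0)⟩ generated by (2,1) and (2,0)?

8

|⟨(2,1)⟩| = 4 and |⟨(2,0)⟩| = 2, so |H| is a multiple of lcm(4, 2) = 4 and divides |G| = 16.
Closing under the operation: H = {(0,0), (0,1), (0,2), (0,3), (2,0), (2,1), (2,2), (2,3)}, so |H| = 8.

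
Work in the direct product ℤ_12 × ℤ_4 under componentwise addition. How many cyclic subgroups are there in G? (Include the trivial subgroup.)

20

A cyclic subgroup of order d is generated by each of its φ(d) elements of order d, so the cyclic subgroups of order d number (#elements of order d)/φ(d).
Cyclic subgroups by order — order 1: 1; order 2: 3; order 3: 1; order 4: 6; order 6: 3; order 12: 6.
Total: 20.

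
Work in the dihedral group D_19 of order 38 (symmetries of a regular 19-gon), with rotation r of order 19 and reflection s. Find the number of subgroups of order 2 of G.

|G| = 38 and 2 | 38, so subgroups of order 2 are possible by Lagrange.
The subgroups of order 2 are: {e, r^10s}; {e, r^11s}; {e, r^12s}; {e, r^13s}; … (19 in all).
So G has 19 subgroups of order 2.

19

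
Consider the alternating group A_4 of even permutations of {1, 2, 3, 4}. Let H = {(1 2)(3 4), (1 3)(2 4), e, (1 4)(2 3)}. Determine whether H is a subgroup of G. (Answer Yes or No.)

Yes

|H| = 4 divides |G| = 12, consistent with Lagrange.
H contains the identity, every element's inverse is in H, and H is closed under ∘: it is a subgroup.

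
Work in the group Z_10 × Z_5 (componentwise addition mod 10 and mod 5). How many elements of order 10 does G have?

24

An element (a,b) has order lcm(ord(a), ord(b)); count pairs with lcm equal to 10.
Enumerating gives 24 such elements.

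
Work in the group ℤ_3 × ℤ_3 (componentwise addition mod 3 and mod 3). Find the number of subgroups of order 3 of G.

4

|G| = 9 and 3 | 9, so subgroups of order 3 are possible by Lagrange.
The subgroups of order 3 are: {(0,0), (0,1), (0,2)}; {(0,0), (1,0), (2,0)}; {(0,0), (1,1), (2,2)}; {(0,0), (1,2), (2,1)}.
So G has 4 subgroups of order 3.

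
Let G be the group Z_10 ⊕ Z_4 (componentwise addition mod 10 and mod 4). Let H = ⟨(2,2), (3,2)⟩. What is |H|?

|⟨(2,2)⟩| = 10 and |⟨(3,2)⟩| = 10, so |H| is a multiple of lcm(10, 10) = 10 and divides |G| = 40.
Closing under the operation: H = {(0,0), (0,2), (1,0), (1,2), (2,0), (2,2), (3,0), (3,2), (4,0), (4,2), (5,0), (5,2), (6,0), (6,2), (7,0), (7,2), (8,0), (8,2), (9,0), (9,2)}, so |H| = 20.

20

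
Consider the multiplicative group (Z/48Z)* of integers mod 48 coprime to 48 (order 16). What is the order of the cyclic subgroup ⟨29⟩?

4

Compute successive powers of 29 mod 48: 29, 25, 5, 1; 29^4 ≡ 1 (mod 48).
So |⟨29⟩| = 4.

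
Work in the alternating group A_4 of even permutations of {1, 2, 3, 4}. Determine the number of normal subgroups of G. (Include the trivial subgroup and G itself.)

3

G has 10 subgroups. Checking conjugation-invariance by order — order 1: 1/1 normal; order 2: 0/3 normal; order 3: 0/4 normal; order 4: 1/1 normal; order 12: 1/1 normal.
Total normal subgroups: 3.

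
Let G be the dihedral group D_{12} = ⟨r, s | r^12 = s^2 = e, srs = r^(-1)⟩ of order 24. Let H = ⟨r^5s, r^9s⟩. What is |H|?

6

|⟨r^5s⟩| = 2 and |⟨r^9s⟩| = 2, so |H| is a multiple of lcm(2, 2) = 2 and divides |G| = 24.
Closing under the operation: H = {e, r^4, r^8, rs, r^5s, r^9s}, so |H| = 6.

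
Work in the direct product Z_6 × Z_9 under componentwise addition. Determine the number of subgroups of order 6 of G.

|G| = 54 and 6 | 54, so subgroups of order 6 are possible by Lagrange.
The subgroups of order 6 are: {(0,0), (0,3), (0,6), (3,0), (3,3), (3,6)}; {(0,0), (1,0), (2,0), (3,0), (4,0), (5,0)}; {(0,0), (1,3), (2,6), (3,0), (4,3), (5,6)}; {(0,0), (1,6), (2,3), (3,0), (4,6), (5,3)}.
So G has 4 subgroups of order 6.

4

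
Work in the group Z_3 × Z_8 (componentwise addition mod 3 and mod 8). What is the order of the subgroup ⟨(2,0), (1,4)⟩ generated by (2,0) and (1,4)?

|⟨(2,0)⟩| = 3 and |⟨(1,4)⟩| = 6, so |H| is a multiple of lcm(3, 6) = 6 and divides |G| = 24.
Closing under the operation: H = {(0,0), (0,4), (1,0), (1,4), (2,0), (2,4)}, so |H| = 6.

6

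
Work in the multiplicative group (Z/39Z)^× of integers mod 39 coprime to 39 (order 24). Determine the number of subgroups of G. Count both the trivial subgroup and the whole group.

|G| = 24, so by Lagrange every subgroup order divides 24. Divisors: 1, 2, 3, 4, 6, 8, 12, 24.
Subgroups by order — order 1: 1; order 2: 3; order 3: 1; order 4: 3; order 6: 3; order 8: 1; order 12: 3; order 24: 1.
Total: 1 + 3 + 1 + 3 + 3 + 1 + 3 + 1 = 16.

16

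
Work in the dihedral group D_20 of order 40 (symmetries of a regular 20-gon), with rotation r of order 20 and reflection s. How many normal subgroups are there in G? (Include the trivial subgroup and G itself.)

G has 48 subgroups. Checking conjugation-invariance by order — order 1: 1/1 normal; order 2: 1/21 normal; order 4: 1/11 normal; order 5: 1/1 normal; order 8: 0/5 normal; order 10: 1/5 normal; order 20: 3/3 normal; order 40: 1/1 normal.
Total normal subgroups: 9.

9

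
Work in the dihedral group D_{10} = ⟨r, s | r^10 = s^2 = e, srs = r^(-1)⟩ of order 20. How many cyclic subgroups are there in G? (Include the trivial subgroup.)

14

A cyclic subgroup of order d is generated by each of its φ(d) elements of order d, so the cyclic subgroups of order d number (#elements of order d)/φ(d).
Cyclic subgroups by order — order 1: 1; order 2: 11; order 5: 1; order 10: 1.
Total: 14.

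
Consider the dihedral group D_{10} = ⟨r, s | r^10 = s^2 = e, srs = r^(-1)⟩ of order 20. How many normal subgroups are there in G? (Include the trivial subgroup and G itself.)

7

G has 22 subgroups. Checking conjugation-invariance by order — order 1: 1/1 normal; order 2: 1/11 normal; order 4: 0/5 normal; order 5: 1/1 normal; order 10: 3/3 normal; order 20: 1/1 normal.
Total normal subgroups: 7.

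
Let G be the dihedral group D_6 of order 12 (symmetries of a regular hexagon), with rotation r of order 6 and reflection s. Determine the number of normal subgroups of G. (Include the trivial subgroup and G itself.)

G has 16 subgroups. Checking conjugation-invariance by order — order 1: 1/1 normal; order 2: 1/7 normal; order 3: 1/1 normal; order 4: 0/3 normal; order 6: 3/3 normal; order 12: 1/1 normal.
Total normal subgroups: 7.

7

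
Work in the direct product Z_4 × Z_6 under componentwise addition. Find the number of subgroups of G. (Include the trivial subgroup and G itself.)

|G| = 24, so by Lagrange every subgroup order divides 24. Divisors: 1, 2, 3, 4, 6, 8, 12, 24.
Subgroups by order — order 1: 1; order 2: 3; order 3: 1; order 4: 3; order 6: 3; order 8: 1; order 12: 3; order 24: 1.
Total: 1 + 3 + 1 + 3 + 3 + 1 + 3 + 1 = 16.

16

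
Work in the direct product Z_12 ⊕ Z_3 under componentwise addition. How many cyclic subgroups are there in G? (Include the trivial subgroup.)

15

Each element a generates a cyclic subgroup ⟨a⟩; distinct elements may generate the same one (a cyclic group of order d has φ(d) generators).
Cyclic subgroups by order — order 1: 1; order 2: 1; order 3: 4; order 4: 1; order 6: 4; order 12: 4.
Total: 15.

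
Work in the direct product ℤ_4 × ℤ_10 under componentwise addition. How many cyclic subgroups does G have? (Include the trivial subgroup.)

A cyclic subgroup of order d is generated by each of its φ(d) elements of order d, so the cyclic subgroups of order d number (#elements of order d)/φ(d).
Cyclic subgroups by order — order 1: 1; order 2: 3; order 4: 2; order 5: 1; order 10: 3; order 20: 2.
Total: 12.

12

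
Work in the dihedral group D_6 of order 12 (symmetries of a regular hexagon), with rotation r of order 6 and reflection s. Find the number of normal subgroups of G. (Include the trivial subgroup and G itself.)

7

G has 16 subgroups. Checking conjugation-invariance by order — order 1: 1/1 normal; order 2: 1/7 normal; order 3: 1/1 normal; order 4: 0/3 normal; order 6: 3/3 normal; order 12: 1/1 normal.
Total normal subgroups: 7.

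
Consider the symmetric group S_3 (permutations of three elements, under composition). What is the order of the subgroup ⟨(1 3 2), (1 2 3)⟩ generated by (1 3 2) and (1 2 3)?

|⟨(1 3 2)⟩| = 3 and |⟨(1 2 3)⟩| = 3, so |H| is a multiple of lcm(3, 3) = 3 and divides |G| = 6.
Closing under the operation: H = {e, (1 2 3), (1 3 2)}, so |H| = 3.

3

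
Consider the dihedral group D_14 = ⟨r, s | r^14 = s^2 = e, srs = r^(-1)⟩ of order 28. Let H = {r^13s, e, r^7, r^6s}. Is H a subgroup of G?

Yes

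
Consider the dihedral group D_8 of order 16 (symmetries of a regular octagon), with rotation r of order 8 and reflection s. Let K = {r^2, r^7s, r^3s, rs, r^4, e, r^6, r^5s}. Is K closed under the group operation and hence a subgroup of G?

Yes

|K| = 8 divides |G| = 16, consistent with Lagrange.
K contains the identity, every element's inverse is in K, and K is closed under ·: it is a subgroup.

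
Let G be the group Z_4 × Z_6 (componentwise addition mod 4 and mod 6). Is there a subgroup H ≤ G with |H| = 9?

No

9 does not divide |G| = 24, so by Lagrange no subgroup of order 9 exists.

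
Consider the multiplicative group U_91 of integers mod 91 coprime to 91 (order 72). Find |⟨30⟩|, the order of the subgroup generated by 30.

6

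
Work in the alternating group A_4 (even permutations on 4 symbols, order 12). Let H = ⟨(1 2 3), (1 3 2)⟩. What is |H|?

3

|⟨(1 2 3)⟩| = 3 and |⟨(1 3 2)⟩| = 3, so |H| is a multiple of lcm(3, 3) = 3 and divides |G| = 12.
Closing under the operation: H = {e, (1 2 3), (1 3 2)}, so |H| = 3.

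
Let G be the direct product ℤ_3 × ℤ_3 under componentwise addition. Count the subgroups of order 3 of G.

4

|G| = 9 and 3 | 9, so subgroups of order 3 are possible by Lagrange.
The subgroups of order 3 are: {(0,0), (0,1), (0,2)}; {(0,0), (1,0), (2,0)}; {(0,0), (1,1), (2,2)}; {(0,0), (1,2), (2,1)}.
So G has 4 subgroups of order 3.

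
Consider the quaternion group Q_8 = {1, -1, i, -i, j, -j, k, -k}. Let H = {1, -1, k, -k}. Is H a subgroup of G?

|H| = 4 divides |G| = 8, consistent with Lagrange.
H contains the identity, every element's inverse is in H, and H is closed under ·: it is a subgroup.
In fact H = ⟨-k⟩.

Yes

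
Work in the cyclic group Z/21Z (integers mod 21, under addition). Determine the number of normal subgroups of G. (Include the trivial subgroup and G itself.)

G is abelian, so every subgroup is normal.
G has 4 subgroups in total, hence 4 normal subgroups.

4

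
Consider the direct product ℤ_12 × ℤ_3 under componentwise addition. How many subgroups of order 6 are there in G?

|G| = 36 and 6 | 36, so subgroups of order 6 are possible by Lagrange.
The subgroups of order 6 are: {(0,0), (0,1), (0,2), (6,0), (6,1), (6,2)}; {(0,0), (2,0), (4,0), (6,0), (8,0), (10,0)}; {(0,0), (2,2), (4,1), (6,0), (8,2), (10,1)}; {(0,0), (2,1), (4,2), (6,0), (8,1), (10,2)}.
So G has 4 subgroups of order 6.

4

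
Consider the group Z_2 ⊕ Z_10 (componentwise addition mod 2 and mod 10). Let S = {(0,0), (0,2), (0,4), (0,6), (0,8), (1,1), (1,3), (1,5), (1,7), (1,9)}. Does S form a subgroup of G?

Yes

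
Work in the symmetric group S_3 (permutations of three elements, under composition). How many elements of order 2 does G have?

3

The elements of order 2 are: (2 3), (1 2), (1 3).
That's 3.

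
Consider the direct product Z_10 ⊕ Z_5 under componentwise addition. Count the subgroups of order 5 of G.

6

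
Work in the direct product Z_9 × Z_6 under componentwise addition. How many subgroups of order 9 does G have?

|G| = 54 and 9 | 54, so subgroups of order 9 are possible by Lagrange.
The subgroups of order 9 are: {(0,0), (0,2), (0,4), (3,0), (3,2), (3,4), (6,0), (6,2), (6,4)}; {(0,0), (1,0), (2,0), (3,0), (4,0), (5,0), (6,0), (7,0), (8,0)}; {(0,0), (1,2), (2,4), (3,0), (4,2), (5,4), (6,0), (7,2), (8,4)}; {(0,0), (1,4), (2,2), (3,0), (4,4), (5,2), (6,0), (7,4), (8,2)}.
So G has 4 subgroups of order 9.

4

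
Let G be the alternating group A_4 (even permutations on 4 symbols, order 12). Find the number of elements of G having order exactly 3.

8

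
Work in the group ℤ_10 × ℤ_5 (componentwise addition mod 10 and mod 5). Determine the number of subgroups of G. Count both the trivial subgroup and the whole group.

16

|G| = 50, so by Lagrange every subgroup order divides 50. Divisors: 1, 2, 5, 10, 25, 50.
Subgroups by order — order 1: 1; order 2: 1; order 5: 6; order 10: 6; order 25: 1; order 50: 1.
Total: 1 + 1 + 6 + 6 + 1 + 1 = 16.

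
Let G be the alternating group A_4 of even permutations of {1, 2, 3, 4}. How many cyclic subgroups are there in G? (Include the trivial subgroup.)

Group the elements of G by the cyclic subgroup they generate; each cyclic subgroup of order d accounts for φ(d) elements.
Cyclic subgroups by order — order 1: 1; order 2: 3; order 3: 4.
Total: 8.

8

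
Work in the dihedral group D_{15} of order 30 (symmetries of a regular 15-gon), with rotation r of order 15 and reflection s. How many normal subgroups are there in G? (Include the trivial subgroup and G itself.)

5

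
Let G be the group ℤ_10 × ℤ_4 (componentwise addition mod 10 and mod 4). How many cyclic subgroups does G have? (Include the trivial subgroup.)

Group the elements of G by the cyclic subgroup they generate; each cyclic subgroup of order d accounts for φ(d) elements.
Cyclic subgroups by order — order 1: 1; order 2: 3; order 4: 2; order 5: 1; order 10: 3; order 20: 2.
Total: 12.

12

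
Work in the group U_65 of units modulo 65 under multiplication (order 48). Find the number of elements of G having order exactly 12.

Enumerating element orders in G gives 24 elements of order 12.

24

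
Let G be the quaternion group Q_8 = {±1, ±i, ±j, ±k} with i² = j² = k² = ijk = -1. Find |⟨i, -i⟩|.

|⟨i⟩| = 4 and |⟨-i⟩| = 4, so |H| is a multiple of lcm(4, 4) = 4 and divides |G| = 8.
Closing under the operation: H = {1, -1, i, -i}, so |H| = 4.

4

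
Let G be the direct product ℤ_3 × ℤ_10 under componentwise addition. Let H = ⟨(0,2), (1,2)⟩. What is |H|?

15

|⟨(0,2)⟩| = 5 and |⟨(1,2)⟩| = 15, so |H| is a multiple of lcm(5, 15) = 15 and divides |G| = 30.
Closing under the operation: H = {(0,0), (0,2), (0,4), (0,6), (0,8), (1,0), (1,2), (1,4), (1,6), (1,8), (2,0), (2,2), (2,4), (2,6), (2,8)}, so |H| = 15.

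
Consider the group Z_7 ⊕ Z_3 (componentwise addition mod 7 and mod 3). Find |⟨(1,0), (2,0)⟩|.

|⟨(1,0)⟩| = 7 and |⟨(2,0)⟩| = 7, so |H| is a multiple of lcm(7, 7) = 7 and divides |G| = 21.
Closing under the operation: H = {(0,0), (1,0), (2,0), (3,0), (4,0), (5,0), (6,0)}, so |H| = 7.

7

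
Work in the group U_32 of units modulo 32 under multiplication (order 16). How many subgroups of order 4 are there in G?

|G| = 16 and 4 | 16, so subgroups of order 4 are possible by Lagrange.
The subgroups of order 4 are: {1, 15, 17, 31}; {1, 7, 17, 23}; {1, 9, 17, 25}.
So G has 3 subgroups of order 4.

3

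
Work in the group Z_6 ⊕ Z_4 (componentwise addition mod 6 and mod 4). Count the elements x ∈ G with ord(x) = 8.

0

An element (a,b) has order lcm(ord(a), ord(b)); count pairs with lcm equal to 8.
Enumerating gives 0 such elements.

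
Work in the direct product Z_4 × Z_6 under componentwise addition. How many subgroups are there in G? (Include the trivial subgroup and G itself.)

|G| = 24, so by Lagrange every subgroup order divides 24. Divisors: 1, 2, 3, 4, 6, 8, 12, 24.
Subgroups by order — order 1: 1; order 2: 3; order 3: 1; order 4: 3; order 6: 3; order 8: 1; order 12: 3; order 24: 1.
Total: 1 + 3 + 1 + 3 + 3 + 1 + 3 + 1 = 16.

16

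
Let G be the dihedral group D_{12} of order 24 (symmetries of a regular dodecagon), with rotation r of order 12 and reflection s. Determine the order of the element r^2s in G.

Computing powers of r^2s: the smallest k with (r^2s)^k = e is k = 2.

2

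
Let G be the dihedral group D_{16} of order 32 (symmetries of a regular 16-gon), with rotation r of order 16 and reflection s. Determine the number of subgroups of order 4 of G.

9

|G| = 32 and 4 | 32, so subgroups of order 4 are possible by Lagrange.
The subgroups of order 4 are: {e, r^8, r^2s, r^10s}; {e, r^8, r^3s, r^11s}; {e, r^4, r^8, r^12}; {e, r^8, r^4s, r^12s}; … (9 in all).
So G has 9 subgroups of order 4.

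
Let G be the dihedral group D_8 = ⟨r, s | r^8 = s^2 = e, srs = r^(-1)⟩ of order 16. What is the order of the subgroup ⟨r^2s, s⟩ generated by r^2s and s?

|⟨r^2s⟩| = 2 and |⟨s⟩| = 2, so |H| is a multiple of lcm(2, 2) = 2 and divides |G| = 16.
Closing under the operation: H = {e, r^2, r^4, r^6, s, r^2s, r^4s, r^6s}, so |H| = 8.

8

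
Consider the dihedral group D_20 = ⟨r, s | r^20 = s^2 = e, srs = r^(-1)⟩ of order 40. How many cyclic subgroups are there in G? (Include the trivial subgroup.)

A cyclic subgroup of order d is generated by each of its φ(d) elements of order d, so the cyclic subgroups of order d number (#elements of order d)/φ(d).
Cyclic subgroups by order — order 1: 1; order 2: 21; order 4: 1; order 5: 1; order 10: 1; order 20: 1.
Total: 26.

26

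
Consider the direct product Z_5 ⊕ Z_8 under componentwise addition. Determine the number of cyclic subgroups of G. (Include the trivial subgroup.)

Each element a generates a cyclic subgroup ⟨a⟩; distinct elements may generate the same one (a cyclic group of order d has φ(d) generators).
Cyclic subgroups by order — order 1: 1; order 2: 1; order 4: 1; order 5: 1; order 8: 1; order 10: 1; order 20: 1; order 40: 1.
Total: 8.

8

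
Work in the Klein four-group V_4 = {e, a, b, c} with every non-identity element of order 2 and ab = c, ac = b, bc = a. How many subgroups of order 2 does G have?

3

|G| = 4 and 2 | 4, so subgroups of order 2 are possible by Lagrange.
The subgroups of order 2 are: {e, a}; {e, b}; {e, c}.
So G has 3 subgroups of order 2.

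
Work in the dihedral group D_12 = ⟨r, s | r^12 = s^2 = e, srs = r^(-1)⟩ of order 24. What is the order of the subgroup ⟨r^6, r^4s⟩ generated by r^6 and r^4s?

4

|⟨r^6⟩| = 2 and |⟨r^4s⟩| = 2, so |H| is a multiple of lcm(2, 2) = 2 and divides |G| = 24.
Closing under the operation: H = {e, r^6, r^4s, r^10s}, so |H| = 4.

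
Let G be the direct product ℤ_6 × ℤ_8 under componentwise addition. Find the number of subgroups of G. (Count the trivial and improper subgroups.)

22

|G| = 48, so by Lagrange every subgroup order divides 48. Divisors: 1, 2, 3, 4, 6, 8, 12, 16, 24, 48.
Subgroups by order — order 1: 1; order 2: 3; order 3: 1; order 4: 3; order 6: 3; order 8: 3; order 12: 3; order 16: 1; order 24: 3; order 48: 1.
Total: 1 + 3 + 1 + 3 + 3 + 3 + 3 + 1 + 3 + 1 = 22.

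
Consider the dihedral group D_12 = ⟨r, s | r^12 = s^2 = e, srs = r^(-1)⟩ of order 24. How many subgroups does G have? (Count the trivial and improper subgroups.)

34

|G| = 24, so by Lagrange every subgroup order divides 24. Divisors: 1, 2, 3, 4, 6, 8, 12, 24.
Subgroups by order — order 1: 1; order 2: 13; order 3: 1; order 4: 7; order 6: 5; order 8: 3; order 12: 3; order 24: 1.
Total: 1 + 13 + 1 + 7 + 5 + 3 + 3 + 1 = 34.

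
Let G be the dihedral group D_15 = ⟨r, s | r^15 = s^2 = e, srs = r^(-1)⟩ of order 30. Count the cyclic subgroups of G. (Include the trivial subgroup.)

Each element a generates a cyclic subgroup ⟨a⟩; distinct elements may generate the same one (a cyclic group of order d has φ(d) generators).
Cyclic subgroups by order — order 1: 1; order 2: 15; order 3: 1; order 5: 1; order 15: 1.
Total: 19.

19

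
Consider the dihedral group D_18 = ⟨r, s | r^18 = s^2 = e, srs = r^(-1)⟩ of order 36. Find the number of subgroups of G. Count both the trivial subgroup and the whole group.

45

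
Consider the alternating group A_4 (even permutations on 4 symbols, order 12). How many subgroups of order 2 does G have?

3

|G| = 12 and 2 | 12, so subgroups of order 2 are possible by Lagrange.
The subgroups of order 2 are: {e, (1 2)(3 4)}; {e, (1 3)(2 4)}; {e, (1 4)(2 3)}.
So G has 3 subgroups of order 2.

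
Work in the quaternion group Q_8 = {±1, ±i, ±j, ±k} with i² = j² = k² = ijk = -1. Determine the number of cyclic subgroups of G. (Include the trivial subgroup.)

5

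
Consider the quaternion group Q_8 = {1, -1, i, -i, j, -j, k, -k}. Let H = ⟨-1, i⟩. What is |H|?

4

|⟨-1⟩| = 2 and |⟨i⟩| = 4, so |H| is a multiple of lcm(2, 4) = 4 and divides |G| = 8.
Closing under the operation: H = {1, -1, i, -i}, so |H| = 4.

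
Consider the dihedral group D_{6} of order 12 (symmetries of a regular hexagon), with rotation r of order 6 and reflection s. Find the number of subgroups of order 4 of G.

3

|G| = 12 and 4 | 12, so subgroups of order 4 are possible by Lagrange.
The subgroups of order 4 are: {e, r^3, r^2s, r^5s}; {e, r^3, s, r^3s}; {e, r^3, rs, r^4s}.
So G has 3 subgroups of order 4.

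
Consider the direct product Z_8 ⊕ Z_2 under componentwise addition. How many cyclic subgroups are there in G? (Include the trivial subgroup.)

Each element a generates a cyclic subgroup ⟨a⟩; distinct elements may generate the same one (a cyclic group of order d has φ(d) generators).
Cyclic subgroups by order — order 1: 1; order 2: 3; order 4: 2; order 8: 2.
Total: 8.

8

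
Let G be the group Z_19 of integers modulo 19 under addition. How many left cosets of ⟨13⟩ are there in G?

1

|⟨13⟩| = 19 and |G| = 19.
By Lagrange, [G : H] = |G|/|H| = 19/19 = 1.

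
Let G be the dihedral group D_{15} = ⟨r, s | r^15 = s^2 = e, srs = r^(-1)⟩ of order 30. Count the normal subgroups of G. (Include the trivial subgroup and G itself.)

5

G has 28 subgroups. Checking conjugation-invariance by order — order 1: 1/1 normal; order 2: 0/15 normal; order 3: 1/1 normal; order 5: 1/1 normal; order 6: 0/5 normal; order 10: 0/3 normal; order 15: 1/1 normal; order 30: 1/1 normal.
Total normal subgroups: 5.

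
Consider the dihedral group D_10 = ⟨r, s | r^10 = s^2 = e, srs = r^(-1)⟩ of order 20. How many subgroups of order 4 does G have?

5

|G| = 20 and 4 | 20, so subgroups of order 4 are possible by Lagrange.
The subgroups of order 4 are: {e, r^5, r^2s, r^7s}; {e, r^5, r^3s, r^8s}; {e, r^5, r^4s, r^9s}; {e, r^5, s, r^5s}; … (5 in all).
So G has 5 subgroups of order 4.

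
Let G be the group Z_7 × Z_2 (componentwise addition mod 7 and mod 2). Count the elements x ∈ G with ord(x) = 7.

6

An element (a,b) has order lcm(ord(a), ord(b)); count pairs with lcm equal to 7.
Enumerating gives 6 such elements.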